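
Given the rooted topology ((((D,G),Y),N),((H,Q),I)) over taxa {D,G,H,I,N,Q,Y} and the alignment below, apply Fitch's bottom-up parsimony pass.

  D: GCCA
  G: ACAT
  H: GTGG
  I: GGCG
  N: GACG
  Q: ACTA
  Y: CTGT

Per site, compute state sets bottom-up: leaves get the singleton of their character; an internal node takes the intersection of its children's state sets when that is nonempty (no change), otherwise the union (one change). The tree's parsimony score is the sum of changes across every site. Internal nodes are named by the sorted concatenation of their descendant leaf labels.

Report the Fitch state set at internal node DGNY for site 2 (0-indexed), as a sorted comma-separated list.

C

[col 0] DG: children D:{G}, G:{A} ∪→ {A,G}; cost 1
[col 0] DGY: children DG:{A,G}, Y:{C} ∪→ {A,C,G}; cost 1
[col 0] DGNY: children DGY:{A,C,G}, N:{G} ∩→ {G}; cost 0
[col 0] HQ: children H:{G}, Q:{A} ∪→ {A,G}; cost 1
[col 0] HIQ: children HQ:{A,G}, I:{G} ∩→ {G}; cost 0
[col 0] DGHINQY: children DGNY:{G}, HIQ:{G} ∩→ {G}; cost 0
[col 1] DG: children D:{C}, G:{C} ∩→ {C}; cost 0
[col 1] DGY: children DG:{C}, Y:{T} ∪→ {C,T}; cost 1
[col 1] DGNY: children DGY:{C,T}, N:{A} ∪→ {A,C,T}; cost 1
[col 1] HQ: children H:{T}, Q:{C} ∪→ {C,T}; cost 1
[col 1] HIQ: children HQ:{C,T}, I:{G} ∪→ {C,G,T}; cost 1
[col 1] DGHINQY: children DGNY:{A,C,T}, HIQ:{C,G,T} ∩→ {C,T}; cost 0
[col 2] DG: children D:{C}, G:{A} ∪→ {A,C}; cost 1
[col 2] DGY: children DG:{A,C}, Y:{G} ∪→ {A,C,G}; cost 1
[col 2] DGNY: children DGY:{A,C,G}, N:{C} ∩→ {C}; cost 0
[col 2] HQ: children H:{G}, Q:{T} ∪→ {G,T}; cost 1
[col 2] HIQ: children HQ:{G,T}, I:{C} ∪→ {C,G,T}; cost 1
[col 2] DGHINQY: children DGNY:{C}, HIQ:{C,G,T} ∩→ {C}; cost 0
[col 3] DG: children D:{A}, G:{T} ∪→ {A,T}; cost 1
[col 3] DGY: children DG:{A,T}, Y:{T} ∩→ {T}; cost 0
[col 3] DGNY: children DGY:{T}, N:{G} ∪→ {G,T}; cost 1
[col 3] HQ: children H:{G}, Q:{A} ∪→ {A,G}; cost 1
[col 3] HIQ: children HQ:{A,G}, I:{G} ∩→ {G}; cost 0
[col 3] DGHINQY: children DGNY:{G,T}, HIQ:{G} ∩→ {G}; cost 0
per-site changes: [3, 4, 4, 3]; total = 14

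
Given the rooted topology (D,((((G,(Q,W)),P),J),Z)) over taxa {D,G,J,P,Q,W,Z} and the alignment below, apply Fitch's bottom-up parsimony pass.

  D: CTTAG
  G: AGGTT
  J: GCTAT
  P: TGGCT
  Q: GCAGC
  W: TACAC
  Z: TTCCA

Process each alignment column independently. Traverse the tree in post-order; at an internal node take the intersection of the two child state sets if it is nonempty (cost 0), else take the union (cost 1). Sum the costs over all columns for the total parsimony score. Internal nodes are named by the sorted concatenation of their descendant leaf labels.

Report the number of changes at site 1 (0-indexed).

[col 0] QW: children Q:{G}, W:{T} ∪→ {G,T}; cost 1
[col 0] GQW: children G:{A}, QW:{G,T} ∪→ {A,G,T}; cost 1
[col 0] GPQW: children GQW:{A,G,T}, P:{T} ∩→ {T}; cost 0
[col 0] GJPQW: children GPQW:{T}, J:{G} ∪→ {G,T}; cost 1
[col 0] GJPQWZ: children GJPQW:{G,T}, Z:{T} ∩→ {T}; cost 0
[col 0] DGJPQWZ: children D:{C}, GJPQWZ:{T} ∪→ {C,T}; cost 1
[col 1] QW: children Q:{C}, W:{A} ∪→ {A,C}; cost 1
[col 1] GQW: children G:{G}, QW:{A,C} ∪→ {A,C,G}; cost 1
[col 1] GPQW: children GQW:{A,C,G}, P:{G} ∩→ {G}; cost 0
[col 1] GJPQW: children GPQW:{G}, J:{C} ∪→ {C,G}; cost 1
[col 1] GJPQWZ: children GJPQW:{C,G}, Z:{T} ∪→ {C,G,T}; cost 1
[col 1] DGJPQWZ: children D:{T}, GJPQWZ:{C,G,T} ∩→ {T}; cost 0
[col 2] QW: children Q:{A}, W:{C} ∪→ {A,C}; cost 1
[col 2] GQW: children G:{G}, QW:{A,C} ∪→ {A,C,G}; cost 1
[col 2] GPQW: children GQW:{A,C,G}, P:{G} ∩→ {G}; cost 0
[col 2] GJPQW: children GPQW:{G}, J:{T} ∪→ {G,T}; cost 1
[col 2] GJPQWZ: children GJPQW:{G,T}, Z:{C} ∪→ {C,G,T}; cost 1
[col 2] DGJPQWZ: children D:{T}, GJPQWZ:{C,G,T} ∩→ {T}; cost 0
[col 3] QW: children Q:{G}, W:{A} ∪→ {A,G}; cost 1
[col 3] GQW: children G:{T}, QW:{A,G} ∪→ {A,G,T}; cost 1
[col 3] GPQW: children GQW:{A,G,T}, P:{C} ∪→ {A,C,G,T}; cost 1
[col 3] GJPQW: children GPQW:{A,C,G,T}, J:{A} ∩→ {A}; cost 0
[col 3] GJPQWZ: children GJPQW:{A}, Z:{C} ∪→ {A,C}; cost 1
[col 3] DGJPQWZ: children D:{A}, GJPQWZ:{A,C} ∩→ {A}; cost 0
[col 4] QW: children Q:{C}, W:{C} ∩→ {C}; cost 0
[col 4] GQW: children G:{T}, QW:{C} ∪→ {C,T}; cost 1
[col 4] GPQW: children GQW:{C,T}, P:{T} ∩→ {T}; cost 0
[col 4] GJPQW: children GPQW:{T}, J:{T} ∩→ {T}; cost 0
[col 4] GJPQWZ: children GJPQW:{T}, Z:{A} ∪→ {A,T}; cost 1
[col 4] DGJPQWZ: children D:{G}, GJPQWZ:{A,T} ∪→ {A,G,T}; cost 1
per-site changes: [4, 4, 4, 4, 3]; total = 19

4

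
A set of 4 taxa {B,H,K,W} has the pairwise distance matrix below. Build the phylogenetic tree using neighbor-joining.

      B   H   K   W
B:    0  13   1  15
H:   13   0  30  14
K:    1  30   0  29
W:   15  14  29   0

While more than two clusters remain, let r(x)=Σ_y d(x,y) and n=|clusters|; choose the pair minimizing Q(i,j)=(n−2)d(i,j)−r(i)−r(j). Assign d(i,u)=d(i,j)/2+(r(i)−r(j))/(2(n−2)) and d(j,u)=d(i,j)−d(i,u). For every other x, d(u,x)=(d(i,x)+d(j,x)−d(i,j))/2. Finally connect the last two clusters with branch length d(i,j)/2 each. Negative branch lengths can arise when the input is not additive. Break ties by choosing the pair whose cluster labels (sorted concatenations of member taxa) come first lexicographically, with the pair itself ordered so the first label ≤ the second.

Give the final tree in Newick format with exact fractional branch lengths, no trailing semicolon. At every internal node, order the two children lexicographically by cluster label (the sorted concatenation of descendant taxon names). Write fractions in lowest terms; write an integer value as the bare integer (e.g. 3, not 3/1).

step 1: merge (B,K) at d=1, Q=-87; branch lengths B→-29/4, K→33/4; new cluster BK
  updated: d(BK,H)=21, d(BK,W)=43/2
step 2: merge (BK,H) at d=21, Q=-113/2; branch lengths BK→57/4, H→27/4; new cluster BHK
  updated: d(BHK,W)=29/4
step 3: merge (BHK,W) at d=29/4; branch lengths BHK→29/8, W→29/8; new cluster BHKW
final tree: (((B:-29/4,K:33/4):57/4,H:27/4):29/8,W:29/8)
total length: 117/4

(((B:-29/4,K:33/4):57/4,H:27/4):29/8,W:29/8)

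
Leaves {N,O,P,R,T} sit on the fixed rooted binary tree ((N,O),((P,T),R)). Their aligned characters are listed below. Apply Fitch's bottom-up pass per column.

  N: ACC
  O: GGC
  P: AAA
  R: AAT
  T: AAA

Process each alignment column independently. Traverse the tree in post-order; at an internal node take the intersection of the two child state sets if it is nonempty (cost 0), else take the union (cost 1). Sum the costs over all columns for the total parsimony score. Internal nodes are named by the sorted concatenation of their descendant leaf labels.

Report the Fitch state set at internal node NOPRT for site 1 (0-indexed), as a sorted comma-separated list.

site 0, node NO: N={A} ∪ O={G} → {A,G} (+1)
site 0, node PT: P={A} ∩ T={A} → {A} (+0)
site 0, node PRT: PT={A} ∩ R={A} → {A} (+0)
site 0, node NOPRT: NO={A,G} ∩ PRT={A} → {A} (+0)
site 1, node NO: N={C} ∪ O={G} → {C,G} (+1)
site 1, node PT: P={A} ∩ T={A} → {A} (+0)
site 1, node PRT: PT={A} ∩ R={A} → {A} (+0)
site 1, node NOPRT: NO={C,G} ∪ PRT={A} → {A,C,G} (+1)
site 2, node NO: N={C} ∩ O={C} → {C} (+0)
site 2, node PT: P={A} ∩ T={A} → {A} (+0)
site 2, node PRT: PT={A} ∪ R={T} → {A,T} (+1)
site 2, node NOPRT: NO={C} ∪ PRT={A,T} → {A,C,T} (+1)
per-site changes: [1, 2, 2]; total = 5

A,C,G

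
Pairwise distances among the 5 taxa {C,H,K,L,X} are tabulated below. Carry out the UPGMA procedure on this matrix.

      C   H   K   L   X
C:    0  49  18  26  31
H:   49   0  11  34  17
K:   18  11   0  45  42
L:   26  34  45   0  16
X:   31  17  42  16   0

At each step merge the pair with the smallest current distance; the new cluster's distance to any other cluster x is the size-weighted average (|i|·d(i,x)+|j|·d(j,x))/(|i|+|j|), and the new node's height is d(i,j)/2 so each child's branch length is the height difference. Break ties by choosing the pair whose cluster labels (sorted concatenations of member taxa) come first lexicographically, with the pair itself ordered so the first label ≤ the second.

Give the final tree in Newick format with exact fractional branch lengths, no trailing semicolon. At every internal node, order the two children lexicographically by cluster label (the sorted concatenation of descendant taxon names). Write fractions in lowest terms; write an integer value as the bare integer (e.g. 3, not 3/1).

((C:57/4,(L:8,X:8):25/4):17/6,(H:11/2,K:11/2):139/12)

1. join H+K (d=11) ⇒ HK; edges |H|=11/2, |K|=11/2
  updated: d(C,HK)=67/2, d(HK,L)=79/2, d(HK,X)=59/2
2. join L+X (d=16) ⇒ LX; edges |L|=8, |X|=8
  updated: d(C,LX)=57/2, d(HK,LX)=69/2
3. join C+LX (d=57/2) ⇒ CLX; edges |C|=57/4, |LX|=25/4
  updated: d(CLX,HK)=205/6
4. join CLX+HK (d=205/6) ⇒ CHKLX; edges |CLX|=17/6, |HK|=139/12
final tree: ((C:57/4,(L:8,X:8):25/4):17/6,(H:11/2,K:11/2):139/12)
total length: 743/12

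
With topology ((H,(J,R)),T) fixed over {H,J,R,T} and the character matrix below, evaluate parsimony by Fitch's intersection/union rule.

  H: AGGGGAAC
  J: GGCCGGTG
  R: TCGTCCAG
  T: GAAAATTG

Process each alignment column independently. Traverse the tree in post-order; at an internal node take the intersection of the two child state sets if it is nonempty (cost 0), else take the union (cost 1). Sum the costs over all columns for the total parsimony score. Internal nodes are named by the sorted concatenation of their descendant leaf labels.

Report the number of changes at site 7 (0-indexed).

site 0, node JR: J={G} ∪ R={T} → {G,T} (+1)
site 0, node HJR: H={A} ∪ JR={G,T} → {A,G,T} (+1)
site 0, node HJRT: HJR={A,G,T} ∩ T={G} → {G} (+0)
site 1, node JR: J={G} ∪ R={C} → {C,G} (+1)
site 1, node HJR: H={G} ∩ JR={C,G} → {G} (+0)
site 1, node HJRT: HJR={G} ∪ T={A} → {A,G} (+1)
site 2, node JR: J={C} ∪ R={G} → {C,G} (+1)
site 2, node HJR: H={G} ∩ JR={C,G} → {G} (+0)
site 2, node HJRT: HJR={G} ∪ T={A} → {A,G} (+1)
site 3, node JR: J={C} ∪ R={T} → {C,T} (+1)
site 3, node HJR: H={G} ∪ JR={C,T} → {C,G,T} (+1)
site 3, node HJRT: HJR={C,G,T} ∪ T={A} → {A,C,G,T} (+1)
site 4, node JR: J={G} ∪ R={C} → {C,G} (+1)
site 4, node HJR: H={G} ∩ JR={C,G} → {G} (+0)
site 4, node HJRT: HJR={G} ∪ T={A} → {A,G} (+1)
site 5, node JR: J={G} ∪ R={C} → {C,G} (+1)
site 5, node HJR: H={A} ∪ JR={C,G} → {A,C,G} (+1)
site 5, node HJRT: HJR={A,C,G} ∪ T={T} → {A,C,G,T} (+1)
site 6, node JR: J={T} ∪ R={A} → {A,T} (+1)
site 6, node HJR: H={A} ∩ JR={A,T} → {A} (+0)
site 6, node HJRT: HJR={A} ∪ T={T} → {A,T} (+1)
site 7, node JR: J={G} ∩ R={G} → {G} (+0)
site 7, node HJR: H={C} ∪ JR={G} → {C,G} (+1)
site 7, node HJRT: HJR={C,G} ∩ T={G} → {G} (+0)
per-site changes: [2, 2, 2, 3, 2, 3, 2, 1]; total = 17

1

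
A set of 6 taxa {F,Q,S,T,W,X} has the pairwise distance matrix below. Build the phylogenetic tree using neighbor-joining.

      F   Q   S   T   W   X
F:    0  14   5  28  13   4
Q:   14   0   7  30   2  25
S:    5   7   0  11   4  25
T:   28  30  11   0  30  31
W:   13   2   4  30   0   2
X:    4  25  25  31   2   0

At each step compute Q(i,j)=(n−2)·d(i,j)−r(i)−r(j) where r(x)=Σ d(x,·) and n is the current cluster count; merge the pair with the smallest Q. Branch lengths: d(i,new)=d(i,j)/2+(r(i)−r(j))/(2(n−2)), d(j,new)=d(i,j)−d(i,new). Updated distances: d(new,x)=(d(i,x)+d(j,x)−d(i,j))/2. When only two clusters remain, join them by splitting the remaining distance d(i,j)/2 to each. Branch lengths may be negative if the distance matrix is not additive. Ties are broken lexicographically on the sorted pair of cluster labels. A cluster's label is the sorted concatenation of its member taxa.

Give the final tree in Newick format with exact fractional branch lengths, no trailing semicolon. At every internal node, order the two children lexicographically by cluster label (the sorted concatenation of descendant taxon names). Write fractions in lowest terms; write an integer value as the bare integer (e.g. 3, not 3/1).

((((F:1/12,X:47/12):7,(S:-17/4,T:61/4):31/4):7/2,Q:35/8):-19/16,W:-19/16)

iteration 1: select S,T (d=11, Q=-138); attach at lengths (-17/4, 61/4); label the merged cluster ST
  updated: d(F,ST)=11, d(Q,ST)=13, d(ST,W)=23/2, d(ST,X)=45/2
iteration 2: select F,X (d=4, Q=-167/2); attach at lengths (1/12, 47/12); label the merged cluster FX
  updated: d(FX,Q)=35/2, d(FX,ST)=59/4, d(FX,W)=11/2
iteration 3: select FX,ST (d=59/4, Q=-95/2); attach at lengths (7, 31/4); label the merged cluster FSTX
  updated: d(FSTX,Q)=63/8, d(FSTX,W)=9/8
iteration 4: select FSTX,Q (d=63/8, Q=-11); attach at lengths (7/2, 35/8); label the merged cluster FQSTX
  updated: d(FQSTX,W)=-19/8
iteration 5: select FQSTX,W (d=-19/8); attach at lengths (-19/16, -19/16); label the merged cluster FQSTWX
final tree: ((((F:1/12,X:47/12):7,(S:-17/4,T:61/4):31/4):7/2,Q:35/8):-19/16,W:-19/16)
total length: 141/4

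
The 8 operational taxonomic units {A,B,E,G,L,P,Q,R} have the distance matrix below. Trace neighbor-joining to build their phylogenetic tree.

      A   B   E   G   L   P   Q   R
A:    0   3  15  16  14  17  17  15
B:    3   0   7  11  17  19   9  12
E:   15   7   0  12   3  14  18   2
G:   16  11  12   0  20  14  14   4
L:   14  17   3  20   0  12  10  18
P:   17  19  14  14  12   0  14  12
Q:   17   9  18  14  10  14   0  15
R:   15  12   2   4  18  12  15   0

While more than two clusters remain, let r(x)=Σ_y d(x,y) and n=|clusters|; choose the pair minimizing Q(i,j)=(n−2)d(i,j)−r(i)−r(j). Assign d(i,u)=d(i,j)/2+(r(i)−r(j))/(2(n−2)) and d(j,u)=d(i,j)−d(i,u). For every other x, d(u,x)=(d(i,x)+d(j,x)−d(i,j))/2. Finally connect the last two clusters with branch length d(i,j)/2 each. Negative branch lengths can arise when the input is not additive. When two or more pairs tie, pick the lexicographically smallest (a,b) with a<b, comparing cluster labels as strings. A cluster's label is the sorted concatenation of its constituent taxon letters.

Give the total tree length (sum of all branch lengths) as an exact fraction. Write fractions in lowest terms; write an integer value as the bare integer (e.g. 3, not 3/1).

621/16

iteration 1: select A,B (d=3, Q=-157); attach at lengths (37/12, -1/12); label the merged cluster AB
  updated: d(AB,E)=19/2, d(AB,G)=12, d(AB,L)=14, d(AB,P)=33/2, d(AB,Q)=23/2, d(AB,R)=12
iteration 2: select E,L (d=3, Q=-241/2); attach at lengths (-7/20, 67/20); label the merged cluster EL
  updated: d(AB,EL)=41/4, d(EL,G)=29/2, d(EL,P)=23/2, d(EL,Q)=25/2, d(EL,R)=17/2
iteration 3: select G,R (d=4, Q=-94); attach at lengths (23/8, 9/8); label the merged cluster GR
  updated: d(AB,GR)=10, d(EL,GR)=19/2, d(GR,P)=11, d(GR,Q)=25/2
iteration 4: select AB,Q (d=23/2, Q=-257/4); attach at lengths (43/8, 49/8); label the merged cluster ABQ
  updated: d(ABQ,EL)=45/8, d(ABQ,GR)=11/2, d(ABQ,P)=19/2
iteration 5: select ABQ,EL (d=45/8, Q=-36); attach at lengths (21/16, 69/16); label the merged cluster ABELQ
  updated: d(ABELQ,GR)=75/16, d(ABELQ,P)=123/16
iteration 6: select ABELQ,GR (d=75/16, Q=-187/8); attach at lengths (11/16, 4); label the merged cluster ABEGLQR
  updated: d(ABEGLQR,P)=7
iteration 7: select ABEGLQR,P (d=7); attach at lengths (7/2, 7/2); label the merged cluster ABEGLPQR
final tree: (((((A:37/12,B:-1/12):43/8,Q:49/8):21/16,(E:-7/20,L:67/20):69/16):11/16,(G:23/8,R:9/8):4):7/2,P:7/2)
total length: 621/16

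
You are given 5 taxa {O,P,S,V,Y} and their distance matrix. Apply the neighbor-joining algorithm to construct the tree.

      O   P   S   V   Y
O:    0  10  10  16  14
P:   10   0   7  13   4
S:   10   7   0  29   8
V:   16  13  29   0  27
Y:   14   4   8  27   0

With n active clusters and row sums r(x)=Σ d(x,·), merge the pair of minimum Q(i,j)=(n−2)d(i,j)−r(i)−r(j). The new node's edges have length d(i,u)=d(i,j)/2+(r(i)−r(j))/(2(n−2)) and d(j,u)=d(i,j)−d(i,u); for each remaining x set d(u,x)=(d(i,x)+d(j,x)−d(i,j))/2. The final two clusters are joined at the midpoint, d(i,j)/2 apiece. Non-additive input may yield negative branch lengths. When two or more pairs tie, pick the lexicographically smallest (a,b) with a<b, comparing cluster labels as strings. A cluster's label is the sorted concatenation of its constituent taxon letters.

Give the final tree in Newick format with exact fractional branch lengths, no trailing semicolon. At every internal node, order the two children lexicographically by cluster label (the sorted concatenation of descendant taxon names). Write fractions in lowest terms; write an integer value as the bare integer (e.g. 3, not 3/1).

1. join O+V (d=16, Q=-87) ⇒ OV; edges |O|=13/6, |V|=83/6
  updated: d(OV,P)=7/2, d(OV,S)=23/2, d(OV,Y)=25/2
2. join OV+P (d=7/2, Q=-35) ⇒ OPV; edges |OV|=5, |P|=-3/2
  updated: d(OPV,S)=15/2, d(OPV,Y)=13/2
3. join OPV+S (d=15/2, Q=-22) ⇒ OPSV; edges |OPV|=3, |S|=9/2
  updated: d(OPSV,Y)=7/2
4. join OPSV+Y (d=7/2) ⇒ OPSVY; edges |OPSV|=7/4, |Y|=7/4
final tree: ((((O:13/6,V:83/6):5,P:-3/2):3,S:9/2):7/4,Y:7/4)
total length: 61/2

((((O:13/6,V:83/6):5,P:-3/2):3,S:9/2):7/4,Y:7/4)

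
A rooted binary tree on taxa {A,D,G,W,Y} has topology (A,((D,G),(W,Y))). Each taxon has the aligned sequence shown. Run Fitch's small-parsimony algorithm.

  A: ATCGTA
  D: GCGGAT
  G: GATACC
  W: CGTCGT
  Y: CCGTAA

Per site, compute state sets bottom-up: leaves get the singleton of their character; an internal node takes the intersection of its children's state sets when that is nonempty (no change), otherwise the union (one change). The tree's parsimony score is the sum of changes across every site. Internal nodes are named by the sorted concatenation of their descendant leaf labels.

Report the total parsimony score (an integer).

17

[col 0] DG: children D:{G}, G:{G} ∩→ {G}; cost 0
[col 0] WY: children W:{C}, Y:{C} ∩→ {C}; cost 0
[col 0] DGWY: children DG:{G}, WY:{C} ∪→ {C,G}; cost 1
[col 0] ADGWY: children A:{A}, DGWY:{C,G} ∪→ {A,C,G}; cost 1
[col 1] DG: children D:{C}, G:{A} ∪→ {A,C}; cost 1
[col 1] WY: children W:{G}, Y:{C} ∪→ {C,G}; cost 1
[col 1] DGWY: children DG:{A,C}, WY:{C,G} ∩→ {C}; cost 0
[col 1] ADGWY: children A:{T}, DGWY:{C} ∪→ {C,T}; cost 1
[col 2] DG: children D:{G}, G:{T} ∪→ {G,T}; cost 1
[col 2] WY: children W:{T}, Y:{G} ∪→ {G,T}; cost 1
[col 2] DGWY: children DG:{G,T}, WY:{G,T} ∩→ {G,T}; cost 0
[col 2] ADGWY: children A:{C}, DGWY:{G,T} ∪→ {C,G,T}; cost 1
[col 3] DG: children D:{G}, G:{A} ∪→ {A,G}; cost 1
[col 3] WY: children W:{C}, Y:{T} ∪→ {C,T}; cost 1
[col 3] DGWY: children DG:{A,G}, WY:{C,T} ∪→ {A,C,G,T}; cost 1
[col 3] ADGWY: children A:{G}, DGWY:{A,C,G,T} ∩→ {G}; cost 0
[col 4] DG: children D:{A}, G:{C} ∪→ {A,C}; cost 1
[col 4] WY: children W:{G}, Y:{A} ∪→ {A,G}; cost 1
[col 4] DGWY: children DG:{A,C}, WY:{A,G} ∩→ {A}; cost 0
[col 4] ADGWY: children A:{T}, DGWY:{A} ∪→ {A,T}; cost 1
[col 5] DG: children D:{T}, G:{C} ∪→ {C,T}; cost 1
[col 5] WY: children W:{T}, Y:{A} ∪→ {A,T}; cost 1
[col 5] DGWY: children DG:{C,T}, WY:{A,T} ∩→ {T}; cost 0
[col 5] ADGWY: children A:{A}, DGWY:{T} ∪→ {A,T}; cost 1
per-site changes: [2, 3, 3, 3, 3, 3]; total = 17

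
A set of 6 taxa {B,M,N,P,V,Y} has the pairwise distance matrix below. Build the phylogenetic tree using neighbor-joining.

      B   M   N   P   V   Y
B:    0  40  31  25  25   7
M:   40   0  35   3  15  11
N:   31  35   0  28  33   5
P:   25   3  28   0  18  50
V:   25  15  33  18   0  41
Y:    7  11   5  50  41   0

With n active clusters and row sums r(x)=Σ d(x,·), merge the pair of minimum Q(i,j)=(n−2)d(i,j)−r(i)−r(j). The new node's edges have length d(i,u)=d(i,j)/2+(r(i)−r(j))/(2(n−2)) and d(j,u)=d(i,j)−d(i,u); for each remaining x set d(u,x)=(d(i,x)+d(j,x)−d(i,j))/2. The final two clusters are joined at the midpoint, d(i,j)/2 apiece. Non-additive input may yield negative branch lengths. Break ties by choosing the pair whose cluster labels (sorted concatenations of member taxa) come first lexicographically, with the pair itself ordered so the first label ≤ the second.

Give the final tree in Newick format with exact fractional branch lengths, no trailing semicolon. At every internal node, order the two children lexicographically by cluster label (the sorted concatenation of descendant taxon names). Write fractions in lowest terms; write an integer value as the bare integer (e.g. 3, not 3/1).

((((B:8,(N:19/4,Y:1/4):17/2):109/8,V:63/8):57/8,M:5/8):19/16,P:19/16)

iteration 1: select N,Y (d=5, Q=-226); attach at lengths (19/4, 1/4); label the merged cluster NY
  updated: d(B,NY)=33/2, d(M,NY)=41/2, d(NY,P)=73/2, d(NY,V)=69/2
iteration 2: select B,NY (d=33/2, Q=-165); attach at lengths (8, 17/2); label the merged cluster BNY
  updated: d(BNY,M)=22, d(BNY,P)=45/2, d(BNY,V)=43/2
iteration 3: select BNY,V (d=43/2, Q=-155/2); attach at lengths (109/8, 63/8); label the merged cluster BNVY
  updated: d(BNVY,M)=31/4, d(BNVY,P)=19/2
iteration 4: select BNVY,M (d=31/4, Q=-81/4); attach at lengths (57/8, 5/8); label the merged cluster BMNVY
  updated: d(BMNVY,P)=19/8
iteration 5: select BMNVY,P (d=19/8); attach at lengths (19/16, 19/16); label the merged cluster BMNPVY
final tree: ((((B:8,(N:19/4,Y:1/4):17/2):109/8,V:63/8):57/8,M:5/8):19/16,P:19/16)
total length: 425/8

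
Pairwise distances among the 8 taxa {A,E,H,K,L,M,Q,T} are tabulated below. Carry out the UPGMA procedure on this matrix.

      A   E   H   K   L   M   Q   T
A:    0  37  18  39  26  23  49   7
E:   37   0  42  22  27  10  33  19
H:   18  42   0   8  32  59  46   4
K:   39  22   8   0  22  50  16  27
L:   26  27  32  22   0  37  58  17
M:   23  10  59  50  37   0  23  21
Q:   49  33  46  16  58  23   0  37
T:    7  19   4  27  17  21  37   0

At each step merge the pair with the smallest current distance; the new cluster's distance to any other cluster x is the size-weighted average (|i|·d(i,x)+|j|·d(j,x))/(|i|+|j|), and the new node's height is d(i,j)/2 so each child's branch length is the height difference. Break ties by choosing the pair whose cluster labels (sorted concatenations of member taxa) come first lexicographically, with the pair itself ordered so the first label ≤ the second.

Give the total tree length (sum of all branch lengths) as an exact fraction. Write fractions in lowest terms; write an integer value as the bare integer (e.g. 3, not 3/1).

1347/16

step 1: merge (H,T) at d=4; branch lengths H→2, T→2; new cluster HT
  updated: d(A,HT)=25/2, d(E,HT)=61/2, d(HT,K)=35/2, d(HT,L)=49/2, d(HT,M)=40, d(HT,Q)=83/2
step 2: merge (E,M) at d=10; branch lengths E→5, M→5; new cluster EM
  updated: d(A,EM)=30, d(EM,HT)=141/4, d(EM,K)=36, d(EM,L)=32, d(EM,Q)=28
step 3: merge (A,HT) at d=25/2; branch lengths A→25/4, HT→17/4; new cluster AHT
  updated: d(AHT,EM)=67/2, d(AHT,K)=74/3, d(AHT,L)=25, d(AHT,Q)=44
step 4: merge (K,Q) at d=16; branch lengths K→8, Q→8; new cluster KQ
  updated: d(AHT,KQ)=103/3, d(EM,KQ)=32, d(KQ,L)=40
step 5: merge (AHT,L) at d=25; branch lengths AHT→25/4, L→25/2; new cluster AHLT
  updated: d(AHLT,EM)=265/8, d(AHLT,KQ)=143/4
step 6: merge (EM,KQ) at d=32; branch lengths EM→11, KQ→8; new cluster EKMQ
  updated: d(AHLT,EKMQ)=551/16
step 7: merge (AHLT,EKMQ) at d=551/16; branch lengths AHLT→151/32, EKMQ→39/32; new cluster AEHKLMQT
final tree: (((A:25/4,(H:2,T:2):17/4):25/4,L:25/2):151/32,((E:5,M:5):11,(K:8,Q:8):8):39/32)
total length: 1347/16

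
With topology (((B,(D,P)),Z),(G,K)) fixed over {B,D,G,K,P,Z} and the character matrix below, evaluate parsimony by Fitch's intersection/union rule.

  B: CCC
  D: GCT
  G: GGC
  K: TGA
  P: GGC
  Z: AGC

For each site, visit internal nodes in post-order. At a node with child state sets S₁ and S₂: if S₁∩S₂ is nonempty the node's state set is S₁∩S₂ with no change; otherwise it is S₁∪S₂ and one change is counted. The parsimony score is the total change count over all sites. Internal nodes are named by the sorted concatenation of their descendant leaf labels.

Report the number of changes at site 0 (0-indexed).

[col 0] DP: children D:{G}, P:{G} ∩→ {G}; cost 0
[col 0] BDP: children B:{C}, DP:{G} ∪→ {C,G}; cost 1
[col 0] BDPZ: children BDP:{C,G}, Z:{A} ∪→ {A,C,G}; cost 1
[col 0] GK: children G:{G}, K:{T} ∪→ {G,T}; cost 1
[col 0] BDGKPZ: children BDPZ:{A,C,G}, GK:{G,T} ∩→ {G}; cost 0
[col 1] DP: children D:{C}, P:{G} ∪→ {C,G}; cost 1
[col 1] BDP: children B:{C}, DP:{C,G} ∩→ {C}; cost 0
[col 1] BDPZ: children BDP:{C}, Z:{G} ∪→ {C,G}; cost 1
[col 1] GK: children G:{G}, K:{G} ∩→ {G}; cost 0
[col 1] BDGKPZ: children BDPZ:{C,G}, GK:{G} ∩→ {G}; cost 0
[col 2] DP: children D:{T}, P:{C} ∪→ {C,T}; cost 1
[col 2] BDP: children B:{C}, DP:{C,T} ∩→ {C}; cost 0
[col 2] BDPZ: children BDP:{C}, Z:{C} ∩→ {C}; cost 0
[col 2] GK: children G:{C}, K:{A} ∪→ {A,C}; cost 1
[col 2] BDGKPZ: children BDPZ:{C}, GK:{A,C} ∩→ {C}; cost 0
per-site changes: [3, 2, 2]; total = 7

3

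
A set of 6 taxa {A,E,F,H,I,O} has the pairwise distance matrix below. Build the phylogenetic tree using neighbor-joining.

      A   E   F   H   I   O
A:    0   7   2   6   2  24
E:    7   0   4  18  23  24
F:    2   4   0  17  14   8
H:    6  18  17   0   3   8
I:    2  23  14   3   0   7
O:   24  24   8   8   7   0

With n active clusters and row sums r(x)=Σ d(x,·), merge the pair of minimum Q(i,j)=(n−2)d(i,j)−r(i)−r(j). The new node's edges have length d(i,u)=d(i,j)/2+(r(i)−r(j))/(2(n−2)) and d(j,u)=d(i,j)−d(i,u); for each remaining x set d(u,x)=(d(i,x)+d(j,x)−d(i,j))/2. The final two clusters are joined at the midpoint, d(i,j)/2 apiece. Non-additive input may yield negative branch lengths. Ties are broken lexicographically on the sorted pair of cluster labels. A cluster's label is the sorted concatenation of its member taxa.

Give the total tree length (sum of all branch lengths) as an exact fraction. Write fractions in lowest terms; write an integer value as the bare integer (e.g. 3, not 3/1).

1. join E+F (d=4, Q=-105) ⇒ EF; edges |E|=47/8, |F|=-15/8
  updated: d(A,EF)=5/2, d(EF,H)=31/2, d(EF,I)=33/2, d(EF,O)=14
2. join A+EF (d=5/2, Q=-151/2) ⇒ AEF; edges |A|=-13/12, |EF|=43/12
  updated: d(AEF,H)=19/2, d(AEF,I)=8, d(AEF,O)=71/4
3. join AEF+I (d=8, Q=-149/4) ⇒ AEFI; edges |AEF|=133/16, |I|=-5/16
  updated: d(AEFI,H)=9/4, d(AEFI,O)=67/8
4. join AEFI+H (d=9/4, Q=-149/8) ⇒ AEFHI; edges |AEFI|=21/16, |H|=15/16
  updated: d(AEFHI,O)=113/16
5. join AEFHI+O (d=113/16) ⇒ AEFHIO; edges |AEFHI|=113/32, |O|=113/32
final tree: ((((A:-13/12,(E:47/8,F:-15/8):43/12):133/16,I:-5/16):21/16,H:15/16):113/32,O:113/32)
total length: 381/16

381/16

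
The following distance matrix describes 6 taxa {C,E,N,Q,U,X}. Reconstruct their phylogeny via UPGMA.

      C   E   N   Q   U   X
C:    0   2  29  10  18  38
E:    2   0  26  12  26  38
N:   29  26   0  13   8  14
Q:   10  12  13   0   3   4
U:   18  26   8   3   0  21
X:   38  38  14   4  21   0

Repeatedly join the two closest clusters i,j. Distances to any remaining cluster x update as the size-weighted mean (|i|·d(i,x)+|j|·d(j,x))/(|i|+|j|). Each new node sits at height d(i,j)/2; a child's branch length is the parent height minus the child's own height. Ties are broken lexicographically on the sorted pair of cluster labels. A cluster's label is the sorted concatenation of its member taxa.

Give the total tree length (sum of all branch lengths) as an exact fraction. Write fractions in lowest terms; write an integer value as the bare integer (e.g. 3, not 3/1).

iteration 1: select C,E (d=2); attach at lengths (1, 1); label the merged cluster CE
  updated: d(CE,N)=55/2, d(CE,Q)=11, d(CE,U)=22, d(CE,X)=38
iteration 2: select Q,U (d=3); attach at lengths (3/2, 3/2); label the merged cluster QU
  updated: d(CE,QU)=33/2, d(N,QU)=21/2, d(QU,X)=25/2
iteration 3: select N,QU (d=21/2); attach at lengths (21/4, 15/4); label the merged cluster NQU
  updated: d(CE,NQU)=121/6, d(NQU,X)=13
iteration 4: select NQU,X (d=13); attach at lengths (5/4, 13/2); label the merged cluster NQUX
  updated: d(CE,NQUX)=197/8
iteration 5: select CE,NQUX (d=197/8); attach at lengths (181/16, 93/16); label the merged cluster CENQUX
final tree: ((C:1,E:1):181/16,((N:21/4,(Q:3/2,U:3/2):15/4):5/4,X:13/2):93/16)
total length: 311/8

311/8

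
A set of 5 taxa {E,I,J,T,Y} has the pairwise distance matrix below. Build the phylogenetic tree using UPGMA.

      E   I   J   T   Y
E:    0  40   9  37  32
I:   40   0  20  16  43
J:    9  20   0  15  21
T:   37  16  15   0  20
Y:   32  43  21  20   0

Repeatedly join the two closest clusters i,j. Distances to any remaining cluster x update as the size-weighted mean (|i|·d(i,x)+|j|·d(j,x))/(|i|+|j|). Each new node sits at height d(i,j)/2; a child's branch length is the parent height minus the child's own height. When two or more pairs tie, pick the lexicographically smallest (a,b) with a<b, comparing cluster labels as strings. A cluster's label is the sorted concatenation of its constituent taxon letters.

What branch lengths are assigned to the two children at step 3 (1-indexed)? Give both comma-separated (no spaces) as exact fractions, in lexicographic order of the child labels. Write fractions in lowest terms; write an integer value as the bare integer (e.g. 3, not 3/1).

35/4,53/4

iteration 1: select E,J (d=9); attach at lengths (9/2, 9/2); label the merged cluster EJ
  updated: d(EJ,I)=30, d(EJ,T)=26, d(EJ,Y)=53/2
iteration 2: select I,T (d=16); attach at lengths (8, 8); label the merged cluster IT
  updated: d(EJ,IT)=28, d(IT,Y)=63/2
iteration 3: select EJ,Y (d=53/2); attach at lengths (35/4, 53/4); label the merged cluster EJY
  updated: d(EJY,IT)=175/6
iteration 4: select EJY,IT (d=175/6); attach at lengths (4/3, 79/12); label the merged cluster EIJTY
final tree: (((E:9/2,J:9/2):35/4,Y:53/4):4/3,(I:8,T:8):79/12)
total length: 659/12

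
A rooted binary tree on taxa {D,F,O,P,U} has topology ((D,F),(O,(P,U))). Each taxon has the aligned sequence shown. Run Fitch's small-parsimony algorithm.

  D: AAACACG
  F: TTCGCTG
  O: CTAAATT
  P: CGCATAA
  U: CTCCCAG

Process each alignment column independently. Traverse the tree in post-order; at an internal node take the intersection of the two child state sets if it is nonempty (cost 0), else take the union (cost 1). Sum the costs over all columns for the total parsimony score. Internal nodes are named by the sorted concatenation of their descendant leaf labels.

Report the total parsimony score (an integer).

16

site 0, node DF: D={A} ∪ F={T} → {A,T} (+1)
site 0, node PU: P={C} ∩ U={C} → {C} (+0)
site 0, node OPU: O={C} ∩ PU={C} → {C} (+0)
site 0, node DFOPU: DF={A,T} ∪ OPU={C} → {A,C,T} (+1)
site 1, node DF: D={A} ∪ F={T} → {A,T} (+1)
site 1, node PU: P={G} ∪ U={T} → {G,T} (+1)
site 1, node OPU: O={T} ∩ PU={G,T} → {T} (+0)
site 1, node DFOPU: DF={A,T} ∩ OPU={T} → {T} (+0)
site 2, node DF: D={A} ∪ F={C} → {A,C} (+1)
site 2, node PU: P={C} ∩ U={C} → {C} (+0)
site 2, node OPU: O={A} ∪ PU={C} → {A,C} (+1)
site 2, node DFOPU: DF={A,C} ∩ OPU={A,C} → {A,C} (+0)
site 3, node DF: D={C} ∪ F={G} → {C,G} (+1)
site 3, node PU: P={A} ∪ U={C} → {A,C} (+1)
site 3, node OPU: O={A} ∩ PU={A,C} → {A} (+0)
site 3, node DFOPU: DF={C,G} ∪ OPU={A} → {A,C,G} (+1)
site 4, node DF: D={A} ∪ F={C} → {A,C} (+1)
site 4, node PU: P={T} ∪ U={C} → {C,T} (+1)
site 4, node OPU: O={A} ∪ PU={C,T} → {A,C,T} (+1)
site 4, node DFOPU: DF={A,C} ∩ OPU={A,C,T} → {A,C} (+0)
site 5, node DF: D={C} ∪ F={T} → {C,T} (+1)
site 5, node PU: P={A} ∩ U={A} → {A} (+0)
site 5, node OPU: O={T} ∪ PU={A} → {A,T} (+1)
site 5, node DFOPU: DF={C,T} ∩ OPU={A,T} → {T} (+0)
site 6, node DF: D={G} ∩ F={G} → {G} (+0)
site 6, node PU: P={A} ∪ U={G} → {A,G} (+1)
site 6, node OPU: O={T} ∪ PU={A,G} → {A,G,T} (+1)
site 6, node DFOPU: DF={G} ∩ OPU={A,G,T} → {G} (+0)
per-site changes: [2, 2, 2, 3, 3, 2, 2]; total = 16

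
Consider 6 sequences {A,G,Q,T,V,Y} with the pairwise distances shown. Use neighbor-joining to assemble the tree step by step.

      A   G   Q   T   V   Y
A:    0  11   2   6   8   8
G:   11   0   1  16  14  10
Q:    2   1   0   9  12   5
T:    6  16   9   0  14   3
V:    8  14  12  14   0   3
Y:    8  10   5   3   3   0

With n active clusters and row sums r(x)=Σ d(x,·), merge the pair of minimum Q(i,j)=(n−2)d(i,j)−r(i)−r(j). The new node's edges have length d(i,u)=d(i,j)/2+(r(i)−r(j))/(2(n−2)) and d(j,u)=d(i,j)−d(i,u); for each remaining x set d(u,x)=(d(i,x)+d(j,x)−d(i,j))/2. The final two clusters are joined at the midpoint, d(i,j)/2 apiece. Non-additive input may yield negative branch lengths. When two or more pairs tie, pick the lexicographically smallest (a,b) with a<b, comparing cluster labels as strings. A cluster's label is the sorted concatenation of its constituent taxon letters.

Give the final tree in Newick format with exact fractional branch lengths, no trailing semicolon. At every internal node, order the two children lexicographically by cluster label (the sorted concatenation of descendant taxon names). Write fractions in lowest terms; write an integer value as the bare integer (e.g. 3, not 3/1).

step 1: merge (G,Q) at d=1, Q=-77; branch lengths G→27/8, Q→-19/8; new cluster GQ
  updated: d(A,GQ)=6, d(GQ,T)=12, d(GQ,V)=25/2, d(GQ,Y)=7
step 2: merge (V,Y) at d=3, Q=-99/2; branch lengths V→17/4, Y→-5/4; new cluster VY
  updated: d(A,VY)=13/2, d(GQ,VY)=33/4, d(T,VY)=7
step 3: merge (A,GQ) at d=6, Q=-131/4; branch lengths A→17/16, GQ→79/16; new cluster AGQ
  updated: d(AGQ,T)=6, d(AGQ,VY)=35/8
step 4: merge (AGQ,T) at d=6, Q=-139/8; branch lengths AGQ→27/16, T→69/16; new cluster AGQT
  updated: d(AGQT,VY)=43/16
step 5: merge (AGQT,VY) at d=43/16; branch lengths AGQT→43/32, VY→43/32; new cluster AGQTVY
final tree: (((A:17/16,(G:27/8,Q:-19/8):79/16):27/16,T:69/16):43/32,(V:17/4,Y:-5/4):43/32)
total length: 299/16

(((A:17/16,(G:27/8,Q:-19/8):79/16):27/16,T:69/16):43/32,(V:17/4,Y:-5/4):43/32)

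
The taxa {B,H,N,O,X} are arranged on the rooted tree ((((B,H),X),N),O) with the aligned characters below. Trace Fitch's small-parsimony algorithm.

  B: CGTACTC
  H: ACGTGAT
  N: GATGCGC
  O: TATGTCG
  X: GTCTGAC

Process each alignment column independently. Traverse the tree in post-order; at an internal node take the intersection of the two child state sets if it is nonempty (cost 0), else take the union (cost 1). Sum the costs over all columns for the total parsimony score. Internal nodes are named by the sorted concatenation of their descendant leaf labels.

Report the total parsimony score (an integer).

18

[col 0] BH: children B:{C}, H:{A} ∪→ {A,C}; cost 1
[col 0] BHX: children BH:{A,C}, X:{G} ∪→ {A,C,G}; cost 1
[col 0] BHNX: children BHX:{A,C,G}, N:{G} ∩→ {G}; cost 0
[col 0] BHNOX: children BHNX:{G}, O:{T} ∪→ {G,T}; cost 1
[col 1] BH: children B:{G}, H:{C} ∪→ {C,G}; cost 1
[col 1] BHX: children BH:{C,G}, X:{T} ∪→ {C,G,T}; cost 1
[col 1] BHNX: children BHX:{C,G,T}, N:{A} ∪→ {A,C,G,T}; cost 1
[col 1] BHNOX: children BHNX:{A,C,G,T}, O:{A} ∩→ {A}; cost 0
[col 2] BH: children B:{T}, H:{G} ∪→ {G,T}; cost 1
[col 2] BHX: children BH:{G,T}, X:{C} ∪→ {C,G,T}; cost 1
[col 2] BHNX: children BHX:{C,G,T}, N:{T} ∩→ {T}; cost 0
[col 2] BHNOX: children BHNX:{T}, O:{T} ∩→ {T}; cost 0
[col 3] BH: children B:{A}, H:{T} ∪→ {A,T}; cost 1
[col 3] BHX: children BH:{A,T}, X:{T} ∩→ {T}; cost 0
[col 3] BHNX: children BHX:{T}, N:{G} ∪→ {G,T}; cost 1
[col 3] BHNOX: children BHNX:{G,T}, O:{G} ∩→ {G}; cost 0
[col 4] BH: children B:{C}, H:{G} ∪→ {C,G}; cost 1
[col 4] BHX: children BH:{C,G}, X:{G} ∩→ {G}; cost 0
[col 4] BHNX: children BHX:{G}, N:{C} ∪→ {C,G}; cost 1
[col 4] BHNOX: children BHNX:{C,G}, O:{T} ∪→ {C,G,T}; cost 1
[col 5] BH: children B:{T}, H:{A} ∪→ {A,T}; cost 1
[col 5] BHX: children BH:{A,T}, X:{A} ∩→ {A}; cost 0
[col 5] BHNX: children BHX:{A}, N:{G} ∪→ {A,G}; cost 1
[col 5] BHNOX: children BHNX:{A,G}, O:{C} ∪→ {A,C,G}; cost 1
[col 6] BH: children B:{C}, H:{T} ∪→ {C,T}; cost 1
[col 6] BHX: children BH:{C,T}, X:{C} ∩→ {C}; cost 0
[col 6] BHNX: children BHX:{C}, N:{C} ∩→ {C}; cost 0
[col 6] BHNOX: children BHNX:{C}, O:{G} ∪→ {C,G}; cost 1
per-site changes: [3, 3, 2, 2, 3, 3, 2]; total = 18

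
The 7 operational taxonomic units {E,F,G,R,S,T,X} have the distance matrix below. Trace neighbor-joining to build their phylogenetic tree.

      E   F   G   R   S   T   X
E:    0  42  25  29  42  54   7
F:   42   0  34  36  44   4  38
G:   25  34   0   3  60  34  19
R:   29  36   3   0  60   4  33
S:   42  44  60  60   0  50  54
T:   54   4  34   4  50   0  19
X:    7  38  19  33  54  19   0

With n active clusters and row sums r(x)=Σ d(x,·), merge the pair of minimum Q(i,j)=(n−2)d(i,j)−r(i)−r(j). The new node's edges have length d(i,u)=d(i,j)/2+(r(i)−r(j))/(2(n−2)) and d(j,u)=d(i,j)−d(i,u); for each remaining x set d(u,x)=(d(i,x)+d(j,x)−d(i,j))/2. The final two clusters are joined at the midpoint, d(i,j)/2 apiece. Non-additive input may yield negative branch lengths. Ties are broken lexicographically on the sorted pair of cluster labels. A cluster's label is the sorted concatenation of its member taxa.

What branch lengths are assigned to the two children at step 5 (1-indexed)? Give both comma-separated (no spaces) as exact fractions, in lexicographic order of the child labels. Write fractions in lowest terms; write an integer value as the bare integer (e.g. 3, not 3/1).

105/16,173/16

iteration 1: select F,T (d=4, Q=-343); attach at lengths (53/10, -13/10); label the merged cluster FT
  updated: d(E,FT)=46, d(FT,G)=32, d(FT,R)=18, d(FT,S)=45, d(FT,X)=53/2
iteration 2: select G,R (d=3, Q=-270); attach at lengths (1, 2); label the merged cluster GR
  updated: d(E,GR)=51/2, d(FT,GR)=47/2, d(GR,S)=117/2, d(GR,X)=49/2
iteration 3: select E,X (d=7, Q=-423/2); attach at lengths (59/12, 25/12); label the merged cluster EX
  updated: d(EX,FT)=131/4, d(EX,GR)=43/2, d(EX,S)=89/2
iteration 4: select EX,GR (d=43/2, Q=-637/4); attach at lengths (153/16, 191/16); label the merged cluster EGRX
  updated: d(EGRX,FT)=139/8, d(EGRX,S)=163/4
iteration 5: select EGRX,FT (d=139/8, Q=-825/8); attach at lengths (105/16, 173/16); label the merged cluster EFGRTX
  updated: d(EFGRTX,S)=547/16
iteration 6: select EFGRTX,S (d=547/16); attach at lengths (547/32, 547/32); label the merged cluster EFGRSTX
final tree: ((((E:59/12,X:25/12):153/16,(G:1,R:2):191/16):105/16,(F:53/10,T:-13/10):173/16):547/32,S:547/32)
total length: 1393/16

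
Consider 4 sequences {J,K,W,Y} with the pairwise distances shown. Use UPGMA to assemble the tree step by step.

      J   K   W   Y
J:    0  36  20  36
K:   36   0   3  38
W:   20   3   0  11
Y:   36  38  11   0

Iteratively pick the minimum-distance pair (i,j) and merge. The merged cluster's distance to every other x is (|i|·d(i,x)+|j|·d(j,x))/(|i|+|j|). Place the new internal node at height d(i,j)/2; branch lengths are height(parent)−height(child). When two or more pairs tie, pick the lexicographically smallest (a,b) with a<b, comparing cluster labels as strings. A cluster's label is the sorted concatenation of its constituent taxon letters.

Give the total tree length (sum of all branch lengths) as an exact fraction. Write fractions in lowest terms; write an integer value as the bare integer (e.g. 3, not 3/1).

step 1: merge (K,W) at d=3; branch lengths K→3/2, W→3/2; new cluster KW
  updated: d(J,KW)=28, d(KW,Y)=49/2
step 2: merge (KW,Y) at d=49/2; branch lengths KW→43/4, Y→49/4; new cluster KWY
  updated: d(J,KWY)=92/3
step 3: merge (J,KWY) at d=92/3; branch lengths J→46/3, KWY→37/12; new cluster JKWY
final tree: (J:46/3,((K:3/2,W:3/2):43/4,Y:49/4):37/12)
total length: 533/12

533/12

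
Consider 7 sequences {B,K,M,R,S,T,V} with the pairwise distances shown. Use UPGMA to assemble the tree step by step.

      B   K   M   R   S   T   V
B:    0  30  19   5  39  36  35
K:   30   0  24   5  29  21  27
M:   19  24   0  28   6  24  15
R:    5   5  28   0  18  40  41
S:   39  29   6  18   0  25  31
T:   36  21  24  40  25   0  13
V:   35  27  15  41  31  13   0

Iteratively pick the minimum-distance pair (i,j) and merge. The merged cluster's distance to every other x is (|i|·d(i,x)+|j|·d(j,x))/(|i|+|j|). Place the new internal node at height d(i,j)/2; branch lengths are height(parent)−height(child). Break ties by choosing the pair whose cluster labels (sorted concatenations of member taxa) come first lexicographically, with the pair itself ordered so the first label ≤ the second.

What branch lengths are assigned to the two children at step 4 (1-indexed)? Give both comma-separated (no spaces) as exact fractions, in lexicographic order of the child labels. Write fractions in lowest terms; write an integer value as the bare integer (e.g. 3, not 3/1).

25/4,35/4

step 1: merge (B,R) at d=5; branch lengths B→5/2, R→5/2; new cluster BR
  updated: d(BR,K)=35/2, d(BR,M)=47/2, d(BR,S)=57/2, d(BR,T)=38, d(BR,V)=38
step 2: merge (M,S) at d=6; branch lengths M→3, S→3; new cluster MS
  updated: d(BR,MS)=26, d(K,MS)=53/2, d(MS,T)=49/2, d(MS,V)=23
step 3: merge (T,V) at d=13; branch lengths T→13/2, V→13/2; new cluster TV
  updated: d(BR,TV)=38, d(K,TV)=24, d(MS,TV)=95/4
step 4: merge (BR,K) at d=35/2; branch lengths BR→25/4, K→35/4; new cluster BKR
  updated: d(BKR,MS)=157/6, d(BKR,TV)=100/3
step 5: merge (MS,TV) at d=95/4; branch lengths MS→71/8, TV→43/8; new cluster MSTV
  updated: d(BKR,MSTV)=119/4
step 6: merge (BKR,MSTV) at d=119/4; branch lengths BKR→49/8, MSTV→3; new cluster BKMRSTV
final tree: (((B:5/2,R:5/2):25/4,K:35/4):49/8,((M:3,S:3):71/8,(T:13/2,V:13/2):43/8):3)
total length: 499/8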